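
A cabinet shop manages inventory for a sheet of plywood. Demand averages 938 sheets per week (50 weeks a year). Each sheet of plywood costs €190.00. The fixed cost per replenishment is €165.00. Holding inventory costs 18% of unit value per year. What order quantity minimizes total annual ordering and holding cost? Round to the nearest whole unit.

Annual demand D = 938 × 50 = 46,900.
Holding cost H = 0.18 × €190.00 = €34.2000 per unit per year.
EOQ = √(2DS / H) = √(2 × 46,900 × 165 / 34.2).
= √(15,477,000 / 34.2) = √452,543.8596 ≈ 672.714.

Q* ≈ 673 sheets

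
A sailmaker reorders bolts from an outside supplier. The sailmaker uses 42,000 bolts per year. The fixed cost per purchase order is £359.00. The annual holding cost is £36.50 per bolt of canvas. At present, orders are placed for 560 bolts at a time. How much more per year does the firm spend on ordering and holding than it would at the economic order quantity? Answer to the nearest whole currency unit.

Extra cost ≈ £3,968 per year

EOQ = √(2DS/H) = √(2 × 42,000 × 359 / 36.5) ≈ 908.95.
Cost at Q* = (D/Q*)S + (Q*/2)H = √(2DSH) ≈ £33,176.71.
Cost at Q = 560: (42,000/560)×359 + (560/2)×36.5 = £26,925.00 + £10,220.00 = £37,145.00.
Excess = £37,145.00 − £33,176.71 = £3,968.29.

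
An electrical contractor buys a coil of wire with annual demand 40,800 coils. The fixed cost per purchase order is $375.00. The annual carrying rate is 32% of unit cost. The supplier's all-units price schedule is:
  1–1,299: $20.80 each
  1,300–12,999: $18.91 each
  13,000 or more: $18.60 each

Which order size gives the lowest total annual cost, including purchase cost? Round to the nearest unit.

Q* ≈ 2,249 coils

Holding cost per unit per year at price C is H = 0.32·C.
Evaluate total cost at each tier's feasible EOQ or, if the EOQ is below the tier, at the tier's minimum quantity.
Tier 1 ($20.80): EOQ = 2144.1 exceeds tier's upper bound 1299, so this tier is dominated.
EOQ at $18.91 = 2248.7 (feasible in tier 2): TC = 40,800×$18.91 + (40,800/2248.7)×375 + (2248.7/2)×0.32×$18.91 = $785,135.60.
EOQ at $18.60 = 2267.4 < 13000, so use break Q=13000: TC = 40,800×$18.60 + (40,800/13000.0)×375 + (13000.0/2)×0.32×$18.60 = $798,744.92.
Lowest total cost is $785,135.60 at Q = 2248.7.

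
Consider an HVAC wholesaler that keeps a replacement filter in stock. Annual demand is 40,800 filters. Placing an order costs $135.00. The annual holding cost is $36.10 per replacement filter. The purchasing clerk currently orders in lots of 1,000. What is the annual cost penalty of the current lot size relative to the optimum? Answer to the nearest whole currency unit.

Extra cost ≈ $3,616 per year

EOQ = √(2DS/H) = √(2 × 40,800 × 135 / 36.1) ≈ 552.41.
Cost at Q* = (D/Q*)S + (Q*/2)H = √(2DSH) ≈ $19,941.86.
Cost at Q = 1,000: (40,800/1,000)×135 + (1,000/2)×36.1 = $5,508.00 + $18,050.00 = $23,558.00.
Excess = $23,558.00 − $19,941.86 = $3,616.14.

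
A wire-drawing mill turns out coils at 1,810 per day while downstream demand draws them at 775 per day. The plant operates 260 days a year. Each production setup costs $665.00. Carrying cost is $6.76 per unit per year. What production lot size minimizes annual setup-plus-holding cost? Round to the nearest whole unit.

Q* ≈ 8,326 coils

Annual demand D = 775 × 260 = 201,500.
Production build-up factor (1 − d/p) = 1 − 775/1,810 = 0.5718.
Q* = √(2DS / (H(1 − d/p))) = √(2 × 201,500 × 665 / (6.76 × 0.5718)).
= √(267,995,000 / 3.8655) ≈ 8326.435.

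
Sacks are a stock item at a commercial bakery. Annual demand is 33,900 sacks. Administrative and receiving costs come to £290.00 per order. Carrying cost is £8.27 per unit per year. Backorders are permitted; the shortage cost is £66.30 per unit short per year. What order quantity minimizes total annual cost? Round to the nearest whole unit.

Q* ≈ 1,635 sacks

With planned backorders, Q* = √(2DS/H) · √((H+B)/B).
√(2DS/H) = √(2 × 33,900 × 290 / 8.27) = 1541.917.
√((H+B)/B) = √((8.27+66.3)/66.3) = 1.0605.
Q* ≈ 1635.258.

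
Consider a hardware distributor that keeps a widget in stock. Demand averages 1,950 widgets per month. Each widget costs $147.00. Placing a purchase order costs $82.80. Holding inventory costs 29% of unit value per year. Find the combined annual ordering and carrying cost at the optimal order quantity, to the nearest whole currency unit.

Annual demand D = 1,950 × 12 = 23,400.
Holding cost H = 0.29 × $147.00 = $42.6300 per unit per year.
Q* = √(2DS/H) = √(2 × 23,400 × 82.8 / 42.63) ≈ 301.50.
At the optimum the two cost components are equal, so total cost = 2·(Q*/2)H = Q*·H.
Minimum total = √(2DSH) = √(2 × 23,400 × 82.8 × 42.63) ≈ 12852.741.

TC* ≈ $12,853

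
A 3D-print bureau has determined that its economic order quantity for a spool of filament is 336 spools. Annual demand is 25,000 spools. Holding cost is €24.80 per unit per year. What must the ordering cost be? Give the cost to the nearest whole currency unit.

S ≈ €56

Invert the EOQ relation Q*² = 2DS/H.
From Q* = √(2DS/H): S = Q*²H / (2D) = 336² × 24.8 / (2 × 25,000) = 55.9964.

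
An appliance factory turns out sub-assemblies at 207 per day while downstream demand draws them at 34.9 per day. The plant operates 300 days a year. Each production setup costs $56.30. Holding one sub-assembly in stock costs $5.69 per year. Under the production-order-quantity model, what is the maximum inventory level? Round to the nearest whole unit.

I_max ≈ 415 sub-assemblies

Annual demand D = 34.9 × 300 = 10,470.
Production build-up factor (1 − d/p) = 1 − 34.9/207 = 0.8314.
Q* = √(2DS / (H(1 − d/p))) = √(2 × 10,470 × 56.3 / (5.69 × 0.8314)).
= √(1,178,922 / 4.7307) ≈ 499.208.
Maximum inventory = Q*(1 − d/p) = 499.208 × 0.8314 ≈ 415.042.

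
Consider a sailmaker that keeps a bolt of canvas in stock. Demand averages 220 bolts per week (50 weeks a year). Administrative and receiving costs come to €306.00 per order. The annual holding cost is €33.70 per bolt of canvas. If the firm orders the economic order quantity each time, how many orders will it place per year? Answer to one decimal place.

N ≈ 24.6 orders per year

Annual demand D = 220 × 50 = 11,000.
EOQ = √(2DS/H) = √(2 × 11,000 × 306 / 33.7) ≈ 446.95.
Orders per year = D / Q* = 11,000 / 446.95 ≈ 24.611.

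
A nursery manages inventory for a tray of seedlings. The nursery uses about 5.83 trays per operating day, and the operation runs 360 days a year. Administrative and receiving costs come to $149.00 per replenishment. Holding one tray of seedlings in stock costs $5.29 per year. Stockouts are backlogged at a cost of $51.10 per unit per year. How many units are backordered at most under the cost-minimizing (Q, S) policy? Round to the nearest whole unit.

Annual demand D = 5.83 × 360 = 2,098.8.
With planned backorders, Q* = √(2DS/H) · √((H+B)/B).
√(2DS/H) = √(2 × 2,098.8 × 149 / 5.29) = 343.847.
√((H+B)/B) = √((5.29+51.1)/51.1) = 1.0505.
Q* ≈ 361.207.
S* = Q* · H/(H+B) = 361.207 × 5.29/56.39 ≈ 33.885.

S* ≈ 34 trays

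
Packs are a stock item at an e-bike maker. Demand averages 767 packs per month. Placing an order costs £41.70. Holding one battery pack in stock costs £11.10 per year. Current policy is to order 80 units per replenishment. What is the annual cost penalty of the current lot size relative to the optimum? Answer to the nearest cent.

Annual demand D = 767 × 12 = 9,204.
EOQ = √(2DS/H) = √(2 × 9,204 × 41.7 / 11.1) ≈ 262.97.
Cost at Q* = (D/Q*)S + (Q*/2)H = √(2DSH) ≈ £2,918.99.
Cost at Q = 80: (9,204/80)×41.7 + (80/2)×11.1 = £4,797.59 + £444.00 = £5,241.59.
Excess = £5,241.59 − £2,918.99 = £2,322.59.

Extra cost ≈ £2,322.59 per year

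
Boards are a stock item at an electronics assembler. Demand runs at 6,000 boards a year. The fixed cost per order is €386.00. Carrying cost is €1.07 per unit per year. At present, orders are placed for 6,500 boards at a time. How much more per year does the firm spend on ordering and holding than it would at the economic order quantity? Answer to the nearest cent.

EOQ = √(2DS/H) = √(2 × 6,000 × 386 / 1.07) ≈ 2080.62.
Cost at Q* = (D/Q*)S + (Q*/2)H = √(2DSH) ≈ €2,226.26.
Cost at Q = 6,500: (6,000/6,500)×386 + (6,500/2)×1.07 = €356.31 + €3,477.50 = €3,833.81.
Excess = €3,833.81 − €2,226.26 = €1,607.55.

Extra cost ≈ €1,607.55 per year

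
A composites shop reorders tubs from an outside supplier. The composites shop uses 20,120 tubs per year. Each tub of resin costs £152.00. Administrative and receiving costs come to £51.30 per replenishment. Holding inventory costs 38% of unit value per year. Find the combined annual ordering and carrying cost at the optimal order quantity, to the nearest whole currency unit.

TC* ≈ £10,919

Holding cost H = 0.38 × £152.00 = £57.7600 per unit per year.
The optimal lot size = √(2DS/H) = √(2 × 20,120 × 51.3 / 57.76) ≈ 189.05.
At Q*, ordering cost (D/Q*)S equals holding cost (Q*/2)H, each = √(DSH/2).
Minimum total = √(2DSH) = √(2 × 20,120 × 51.3 × 57.76) ≈ 10919.462.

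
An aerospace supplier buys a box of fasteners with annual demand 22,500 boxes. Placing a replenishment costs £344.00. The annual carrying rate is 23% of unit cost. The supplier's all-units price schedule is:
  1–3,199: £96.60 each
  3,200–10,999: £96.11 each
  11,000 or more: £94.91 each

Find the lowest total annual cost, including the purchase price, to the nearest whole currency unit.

TC* ≈ £2,192,045

Holding cost per unit per year at price C is H = 0.23·C.
Evaluate total cost at each tier's feasible EOQ or, if the EOQ is below the tier, at the tier's minimum quantity.
EOQ at £96.60 = 834.7 (feasible in tier 1): TC = 22,500×£96.60 + (22,500/834.7)×344 + (834.7/2)×0.23×£96.60 = £2,192,045.47.
EOQ at £96.11 = 836.8 < 3200, so use break Q=3200: TC = 22,500×£96.11 + (22,500/3200.0)×344 + (3200.0/2)×0.23×£96.11 = £2,200,262.23.
EOQ at £94.91 = 842.1 < 11000, so use break Q=11000: TC = 22,500×£94.91 + (22,500/11000.0)×344 + (11000.0/2)×0.23×£94.91 = £2,256,239.79.
Lowest total cost among the candidates is at Q = 834.7.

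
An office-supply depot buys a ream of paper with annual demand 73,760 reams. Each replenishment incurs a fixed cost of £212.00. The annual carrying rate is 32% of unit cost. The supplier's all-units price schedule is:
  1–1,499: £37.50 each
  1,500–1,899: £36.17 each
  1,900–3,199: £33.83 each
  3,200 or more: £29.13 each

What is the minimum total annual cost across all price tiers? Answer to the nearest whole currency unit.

TC* ≈ £2,168,430

Holding cost per unit per year at price C is H = 0.32·C.
Evaluate total cost at each tier's feasible EOQ or, if the EOQ is below the tier, at the tier's minimum quantity.
Tier 1 (£37.50): EOQ = 1614.4 exceeds tier's upper bound 1499, so this tier is dominated.
EOQ at £36.17 = 1643.8 (feasible in tier 2): TC = 73,760×£36.17 + (73,760/1643.8)×212 + (1643.8/2)×0.32×£36.17 = £2,686,924.99.
EOQ at £33.83 = 1699.7 < 1900, so use break Q=1900: TC = 73,760×£33.83 + (73,760/1900.0)×212 + (1900.0/2)×0.32×£33.83 = £2,513,815.18.
EOQ at £29.13 = 1831.7 < 3200, so use break Q=3200: TC = 73,760×£29.13 + (73,760/3200.0)×212 + (3200.0/2)×0.32×£29.13 = £2,168,429.96.
Lowest total cost among the candidates is at Q = 3200.0.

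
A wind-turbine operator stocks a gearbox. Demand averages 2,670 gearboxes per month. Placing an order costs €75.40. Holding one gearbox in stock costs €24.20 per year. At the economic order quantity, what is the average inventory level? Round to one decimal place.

Average inventory ≈ 223.4 gearboxes

Annual demand D = 2,670 × 12 = 32,040.
Q* = √(2DS/H) = √(2 × 32,040 × 75.4 / 24.2) ≈ 446.83.
Average inventory = Q*/2 ≈ 446.83 / 2 = 223.413.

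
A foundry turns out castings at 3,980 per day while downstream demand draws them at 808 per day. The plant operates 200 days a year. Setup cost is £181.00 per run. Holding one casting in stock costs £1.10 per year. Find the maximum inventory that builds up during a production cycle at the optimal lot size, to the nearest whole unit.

Annual demand D = 808 × 200 = 161,600.
Production build-up factor (1 − d/p) = 1 − 808/3,980 = 0.7970.
Q* = √(2DS / (H(1 − d/p))) = √(2 × 161,600 × 181 / (1.1 × 0.7970)).
= √(58,499,200 / 0.8767) ≈ 8168.712.
Maximum inventory = Q*(1 − d/p) = 8168.712 × 0.7970 ≈ 6510.340.

I_max ≈ 6,510 castings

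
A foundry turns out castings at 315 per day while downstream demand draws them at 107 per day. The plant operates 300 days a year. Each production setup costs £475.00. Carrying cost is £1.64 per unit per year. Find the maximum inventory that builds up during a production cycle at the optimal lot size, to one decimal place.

I_max ≈ 3,504.0 castings

Annual demand D = 107 × 300 = 32,100.
Production build-up factor (1 − d/p) = 1 − 107/315 = 0.6603.
Q* = √(2DS / (H(1 − d/p))) = √(2 × 32,100 × 475 / (1.64 × 0.6603)).
= √(30,495,000 / 1.0829) ≈ 5306.596.
Maximum inventory = Q*(1 − d/p) = 5306.596 × 0.6603 ≈ 3504.038.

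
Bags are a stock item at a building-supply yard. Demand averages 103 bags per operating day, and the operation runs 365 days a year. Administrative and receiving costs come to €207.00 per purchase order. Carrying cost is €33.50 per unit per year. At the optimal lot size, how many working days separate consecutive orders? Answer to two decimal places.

T ≈ 6.62 days

Annual demand D = 103 × 365 = 37,595.
The optimal lot size = √(2DS/H) = √(2 × 37,595 × 207 / 33.5) ≈ 681.62.
Cycle time = Q*/D × 365 = 681.62 / 37,595 × 365 ≈ 6.618 days.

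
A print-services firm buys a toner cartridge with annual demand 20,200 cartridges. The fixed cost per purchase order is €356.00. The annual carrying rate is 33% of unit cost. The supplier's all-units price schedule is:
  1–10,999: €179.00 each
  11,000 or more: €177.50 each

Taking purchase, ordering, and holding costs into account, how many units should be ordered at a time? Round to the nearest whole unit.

Q* ≈ 493 cartridges

Holding cost per unit per year at price C is H = 0.33·C.
For each price level, check whether its EOQ is feasible; otherwise the best quantity at that price is the breakpoint.
EOQ at €179.00 = 493.4 (feasible in tier 1): TC = 20,200×€179.00 + (20,200/493.4)×356 + (493.4/2)×0.33×€179.00 = €3,644,947.36.
EOQ at €177.50 = 495.5 < 11000, so use break Q=11000: TC = 20,200×€177.50 + (20,200/11000.0)×356 + (11000.0/2)×0.33×€177.50 = €3,908,316.25.
Lowest total cost is €3,644,947.36 at Q = 493.4.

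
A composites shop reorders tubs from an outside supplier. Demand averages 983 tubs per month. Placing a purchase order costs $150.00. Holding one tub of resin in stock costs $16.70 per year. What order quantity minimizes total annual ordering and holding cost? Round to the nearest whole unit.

Annual demand D = 983 × 12 = 11,796.
EOQ = √(2DS / H) = √(2 × 11,796 × 150 / 16.7).
= √(3,538,800 / 16.7) = √211,904.1916 ≈ 460.331.

Q* ≈ 460 tubs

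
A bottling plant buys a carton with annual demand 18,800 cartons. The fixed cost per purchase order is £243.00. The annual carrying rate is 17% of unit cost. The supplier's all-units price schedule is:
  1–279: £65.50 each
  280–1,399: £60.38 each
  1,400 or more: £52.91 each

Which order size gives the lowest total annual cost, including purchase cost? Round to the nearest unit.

Holding cost per unit per year at price C is H = 0.17·C.
For each price level, check whether its EOQ is feasible; otherwise the best quantity at that price is the breakpoint.
Tier 1 (£65.50): EOQ = 905.8 exceeds tier's upper bound 279, so this tier is dominated.
EOQ at £60.38 = 943.5 (feasible in tier 2): TC = 18,800×£60.38 + (18,800/943.5)×243 + (943.5/2)×0.17×£60.38 = £1,144,828.30.
EOQ at £52.91 = 1007.9 < 1400, so use break Q=1400: TC = 18,800×£52.91 + (18,800/1400.0)×243 + (1400.0/2)×0.17×£52.91 = £1,004,267.43.
Lowest total cost is £1,004,267.43 at Q = 1400.0.

Q* ≈ 1,400 cartons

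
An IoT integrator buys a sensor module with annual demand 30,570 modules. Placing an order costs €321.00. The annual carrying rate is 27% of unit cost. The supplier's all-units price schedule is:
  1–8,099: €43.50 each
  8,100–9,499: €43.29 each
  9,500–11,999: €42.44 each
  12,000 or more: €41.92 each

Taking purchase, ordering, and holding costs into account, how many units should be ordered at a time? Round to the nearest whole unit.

Q* ≈ 1,293 modules

Holding cost per unit per year at price C is H = 0.27·C.
Evaluate total cost at each tier's feasible EOQ or, if the EOQ is below the tier, at the tier's minimum quantity.
EOQ at €43.50 = 1292.7 (feasible in tier 1): TC = 30,570×€43.50 + (30,570/1292.7)×321 + (1292.7/2)×0.27×€43.50 = €1,344,977.45.
EOQ at €43.29 = 1295.8 < 8100, so use break Q=8100: TC = 30,570×€43.29 + (30,570/8100.0)×321 + (8100.0/2)×0.27×€43.29 = €1,371,924.39.
EOQ at €42.44 = 1308.7 < 9500, so use break Q=9500: TC = 30,570×€42.44 + (30,570/9500.0)×321 + (9500.0/2)×0.27×€42.44 = €1,352,853.04.
EOQ at €41.92 = 1316.8 < 12000, so use break Q=12000: TC = 30,570×€41.92 + (30,570/12000.0)×321 + (12000.0/2)×0.27×€41.92 = €1,350,222.55.
Lowest total cost is €1,344,977.45 at Q = 1292.7.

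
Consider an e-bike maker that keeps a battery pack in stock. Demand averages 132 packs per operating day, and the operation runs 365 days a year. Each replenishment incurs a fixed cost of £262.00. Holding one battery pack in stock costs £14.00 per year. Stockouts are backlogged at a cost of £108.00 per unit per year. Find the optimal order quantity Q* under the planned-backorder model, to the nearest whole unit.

Annual demand D = 132 × 365 = 48,180.
With planned backorders, Q* = √(2DS/H) · √((H+B)/B).
√(2DS/H) = √(2 × 48,180 × 262 / 14) = 1342.873.
√((H+B)/B) = √((14+108)/108) = 1.0628.
Q* ≈ 1427.260.

Q* ≈ 1,427 packs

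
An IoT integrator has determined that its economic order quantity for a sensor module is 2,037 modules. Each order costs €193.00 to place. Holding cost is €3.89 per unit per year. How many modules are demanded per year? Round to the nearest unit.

D ≈ 41,816 modules per year

The basic EOQ model gives Q* = √(2DS/H); rearrange for the unknown.
From Q* = √(2DS/H): D = Q*²H / (2S) = 2,037² × 3.89 / (2 × 193) = 41816.180.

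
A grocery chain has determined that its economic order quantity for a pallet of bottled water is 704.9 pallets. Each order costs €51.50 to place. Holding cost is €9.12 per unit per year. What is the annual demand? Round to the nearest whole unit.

D ≈ 43,996 pallets per year

Squaring Q* = √(2DS/H) gives Q*² = 2DS/H.
From Q* = √(2DS/H): D = Q*²H / (2S) = 704.9² × 9.12 / (2 × 51.5) = 43995.943.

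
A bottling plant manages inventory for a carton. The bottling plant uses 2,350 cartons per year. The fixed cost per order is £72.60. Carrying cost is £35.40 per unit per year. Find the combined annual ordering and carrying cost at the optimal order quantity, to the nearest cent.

The optimal lot size = √(2DS/H) = √(2 × 2,350 × 72.6 / 35.4) ≈ 98.18.
At Q*, ordering cost (D/Q*)S equals holding cost (Q*/2)H, each = √(DSH/2).
Minimum total = √(2DSH) = √(2 × 2,350 × 72.6 × 35.4) ≈ 3475.513.

TC* ≈ £3,475.51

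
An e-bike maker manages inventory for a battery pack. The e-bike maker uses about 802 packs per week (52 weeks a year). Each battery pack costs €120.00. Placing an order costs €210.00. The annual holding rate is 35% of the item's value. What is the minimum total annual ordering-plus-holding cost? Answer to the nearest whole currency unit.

TC* ≈ €27,123

Annual demand D = 802 × 52 = 41,704.
Holding cost H = 0.35 × €120.00 = €42.0000 per unit per year.
Q* = √(2DS/H) = √(2 × 41,704 × 210 / 42) ≈ 645.79.
At the optimum the two cost components are equal, so total cost = 2·(Q*/2)H = Q*·H.
Minimum total = √(2DSH) = √(2 × 41,704 × 210 × 42) ≈ 27123.026.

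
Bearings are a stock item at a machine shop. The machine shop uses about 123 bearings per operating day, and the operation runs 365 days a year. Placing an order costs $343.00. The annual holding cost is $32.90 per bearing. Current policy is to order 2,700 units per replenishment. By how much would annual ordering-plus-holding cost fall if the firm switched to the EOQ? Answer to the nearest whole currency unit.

Annual demand D = 123 × 365 = 44,895.
EOQ = √(2DS/H) = √(2 × 44,895 × 343 / 32.9) ≈ 967.53.
Cost at Q* = (D/Q*)S + (Q*/2)H = √(2DSH) ≈ $31,831.64.
Cost at Q = 2,700: (44,895/2,700)×343 + (2,700/2)×32.9 = $5,703.33 + $44,415.00 = $50,118.33.
Excess = $50,118.33 − $31,831.64 = $18,286.69.

Extra cost ≈ $18,287 per year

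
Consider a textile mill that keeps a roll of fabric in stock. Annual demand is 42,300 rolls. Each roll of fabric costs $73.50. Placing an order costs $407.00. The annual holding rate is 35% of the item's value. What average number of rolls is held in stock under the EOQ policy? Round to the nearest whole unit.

Average inventory ≈ 578 rolls

Holding cost H = 0.35 × $73.50 = $25.7250 per unit per year.
EOQ = √(2DS/H) = √(2 × 42,300 × 407 / 25.725) ≈ 1156.92.
Average inventory = Q*/2 ≈ 1156.92 / 2 = 578.462.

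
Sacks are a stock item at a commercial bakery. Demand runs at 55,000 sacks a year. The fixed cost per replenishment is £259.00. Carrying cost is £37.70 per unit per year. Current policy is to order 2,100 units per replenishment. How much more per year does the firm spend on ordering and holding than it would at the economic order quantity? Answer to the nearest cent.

EOQ = √(2DS/H) = √(2 × 55,000 × 259 / 37.7) ≈ 869.31.
Cost at Q* = (D/Q*)S + (Q*/2)H = √(2DSH) ≈ £32,773.05.
Cost at Q = 2,100: (55,000/2,100)×259 + (2,100/2)×37.7 = £6,783.33 + £39,585.00 = £46,368.33.
Excess = £46,368.33 − £32,773.05 = £13,595.28.

Extra cost ≈ £13,595.28 per year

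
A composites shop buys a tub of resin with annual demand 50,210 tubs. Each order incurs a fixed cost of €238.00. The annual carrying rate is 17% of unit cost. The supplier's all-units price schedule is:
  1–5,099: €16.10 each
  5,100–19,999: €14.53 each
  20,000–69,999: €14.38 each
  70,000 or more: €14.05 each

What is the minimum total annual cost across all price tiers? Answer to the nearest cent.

TC* ≈ €738,193.19

Holding cost per unit per year at price C is H = 0.17·C.
Evaluate total cost at each tier's feasible EOQ or, if the EOQ is below the tier, at the tier's minimum quantity.
EOQ at €16.10 = 2955.0 (feasible in tier 1): TC = 50,210×€16.10 + (50,210/2955.0)×238 + (2955.0/2)×0.17×€16.10 = €816,468.90.
EOQ at €14.53 = 3110.6 < 5100, so use break Q=5100: TC = 50,210×€14.53 + (50,210/5100.0)×238 + (5100.0/2)×0.17×€14.53 = €738,193.19.
EOQ at €14.38 = 3126.8 < 20000, so use break Q=20000: TC = 50,210×€14.38 + (50,210/20000.0)×238 + (20000.0/2)×0.17×€14.38 = €747,063.30.
EOQ at €14.05 = 3163.3 < 70000, so use break Q=70000: TC = 50,210×€14.05 + (50,210/70000.0)×238 + (70000.0/2)×0.17×€14.05 = €789,218.71.
Lowest total cost among the candidates is at Q = 5100.0.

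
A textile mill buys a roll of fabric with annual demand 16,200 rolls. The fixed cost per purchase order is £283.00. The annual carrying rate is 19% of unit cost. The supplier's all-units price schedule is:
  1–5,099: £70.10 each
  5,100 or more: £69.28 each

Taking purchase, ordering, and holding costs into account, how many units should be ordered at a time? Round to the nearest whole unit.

Q* ≈ 830 rolls

Holding cost per unit per year at price C is H = 0.19·C.
For each price level, check whether its EOQ is feasible; otherwise the best quantity at that price is the breakpoint.
EOQ at £70.10 = 829.7 (feasible in tier 1): TC = 16,200×£70.10 + (16,200/829.7)×283 + (829.7/2)×0.19×£70.10 = £1,146,671.00.
EOQ at £69.28 = 834.6 < 5100, so use break Q=5100: TC = 16,200×£69.28 + (16,200/5100.0)×283 + (5100.0/2)×0.19×£69.28 = £1,156,801.10.
Lowest total cost is £1,146,671.00 at Q = 829.7.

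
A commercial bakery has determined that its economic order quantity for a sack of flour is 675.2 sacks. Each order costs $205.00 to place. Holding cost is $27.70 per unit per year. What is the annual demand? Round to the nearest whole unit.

Squaring Q* = √(2DS/H) gives Q*² = 2DS/H.
From Q* = √(2DS/H): D = Q*²H / (2S) = 675.2² × 27.7 / (2 × 205) = 30800.714.

D ≈ 30,801 sacks per year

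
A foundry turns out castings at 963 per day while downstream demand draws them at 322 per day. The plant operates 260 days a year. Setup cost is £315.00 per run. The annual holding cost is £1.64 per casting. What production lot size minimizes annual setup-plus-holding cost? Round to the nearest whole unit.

Q* ≈ 6,951 castings

Annual demand D = 322 × 260 = 83,720.
Production build-up factor (1 − d/p) = 1 − 322/963 = 0.6656.
Q* = √(2DS / (H(1 − d/p))) = √(2 × 83,720 × 315 / (1.64 × 0.6656)).
= √(52,743,600 / 1.0916) ≈ 6950.997.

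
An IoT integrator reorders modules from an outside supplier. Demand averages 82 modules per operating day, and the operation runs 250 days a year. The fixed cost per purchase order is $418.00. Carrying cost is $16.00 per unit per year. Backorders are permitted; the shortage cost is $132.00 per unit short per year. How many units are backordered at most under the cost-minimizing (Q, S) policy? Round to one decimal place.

S* ≈ 118.5 modules

Annual demand D = 82 × 250 = 20,500.
With planned backorders, Q* = √(2DS/H) · √((H+B)/B).
√(2DS/H) = √(2 × 20,500 × 418 / 16) = 1034.952.
√((H+B)/B) = √((16+132)/132) = 1.0589.
Q* ≈ 1095.882.
S* = Q* · H/(H+B) = 1095.882 × 16/148 ≈ 118.474.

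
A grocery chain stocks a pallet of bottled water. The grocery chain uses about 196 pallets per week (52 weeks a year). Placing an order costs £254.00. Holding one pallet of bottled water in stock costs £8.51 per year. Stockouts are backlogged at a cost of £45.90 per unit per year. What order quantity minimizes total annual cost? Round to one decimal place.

Annual demand D = 196 × 52 = 10,192.
With planned backorders, Q* = √(2DS/H) · √((H+B)/B).
√(2DS/H) = √(2 × 10,192 × 254 / 8.51) = 780.004.
√((H+B)/B) = √((8.51+45.9)/45.9) = 1.0888.
Q* ≈ 849.239.

Q* ≈ 849.2 pallets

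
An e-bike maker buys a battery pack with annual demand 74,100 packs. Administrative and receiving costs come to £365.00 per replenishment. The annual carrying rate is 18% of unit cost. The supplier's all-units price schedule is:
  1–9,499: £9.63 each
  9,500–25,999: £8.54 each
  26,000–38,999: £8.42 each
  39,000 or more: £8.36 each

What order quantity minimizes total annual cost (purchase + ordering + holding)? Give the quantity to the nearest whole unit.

Holding cost per unit per year at price C is H = 0.18·C.
Candidates are each tier's EOQ (if it falls in that tier) and each price-break quantity.
EOQ at £9.63 = 5586.3 (feasible in tier 1): TC = 74,100×£9.63 + (74,100/5586.3)×365 + (5586.3/2)×0.18×£9.63 = £723,266.22.
EOQ at £8.54 = 5932.1 < 9500, so use break Q=9500: TC = 74,100×£8.54 + (74,100/9500.0)×365 + (9500.0/2)×0.18×£8.54 = £642,962.70.
EOQ at £8.42 = 5974.2 < 26000, so use break Q=26000: TC = 74,100×£8.42 + (74,100/26000.0)×365 + (26000.0/2)×0.18×£8.42 = £644,665.05.
EOQ at £8.36 = 5995.6 < 39000, so use break Q=39000: TC = 74,100×£8.36 + (74,100/39000.0)×365 + (39000.0/2)×0.18×£8.36 = £649,513.10.
Lowest total cost is £642,962.70 at Q = 9500.0.

Q* ≈ 9,500 packs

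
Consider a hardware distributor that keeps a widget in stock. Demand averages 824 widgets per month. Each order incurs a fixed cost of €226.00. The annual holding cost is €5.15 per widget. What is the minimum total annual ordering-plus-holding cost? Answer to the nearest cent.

Annual demand D = 824 × 12 = 9,888.
The optimal lot size = √(2DS/H) = √(2 × 9,888 × 226 / 5.15) ≈ 931.58.
At the optimum the two cost components are equal, so total cost = 2·(Q*/2)H = Q*·H.
Minimum total = √(2DSH) = √(2 × 9,888 × 226 × 5.15) ≈ 4797.633.

TC* ≈ €4,797.63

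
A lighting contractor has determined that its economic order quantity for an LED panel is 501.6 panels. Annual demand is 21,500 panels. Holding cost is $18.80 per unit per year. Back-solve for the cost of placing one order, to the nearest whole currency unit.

The basic EOQ model gives Q* = √(2DS/H); rearrange for the unknown.
From Q* = √(2DS/H): S = Q*²H / (2D) = 501.6² × 18.8 / (2 × 21,500) = 110.0030.

S ≈ $110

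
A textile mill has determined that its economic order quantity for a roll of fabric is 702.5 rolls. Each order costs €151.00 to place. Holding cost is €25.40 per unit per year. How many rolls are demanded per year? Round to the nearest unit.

D ≈ 41,507 rolls per year

The basic EOQ model gives Q* = √(2DS/H); rearrange for the unknown.
From Q* = √(2DS/H): D = Q*²H / (2S) = 702.5² × 25.4 / (2 × 151) = 41506.817.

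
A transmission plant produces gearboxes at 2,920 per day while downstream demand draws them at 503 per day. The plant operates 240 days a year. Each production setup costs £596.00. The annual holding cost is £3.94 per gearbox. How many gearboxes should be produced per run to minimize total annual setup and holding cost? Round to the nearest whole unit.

Q* ≈ 6,643 gearboxes

Annual demand D = 503 × 240 = 120,720.
Production build-up factor (1 − d/p) = 1 − 503/2,920 = 0.8277.
Q* = √(2DS / (H(1 − d/p))) = √(2 × 120,720 × 596 / (3.94 × 0.8277)).
= √(143,898,240 / 3.2613) ≈ 6642.518.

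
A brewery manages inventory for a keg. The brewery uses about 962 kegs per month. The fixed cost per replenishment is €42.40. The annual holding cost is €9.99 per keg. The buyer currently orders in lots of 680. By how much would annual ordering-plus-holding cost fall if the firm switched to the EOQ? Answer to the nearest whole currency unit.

Extra cost ≈ €989 per year

Annual demand D = 962 × 12 = 11,544.
EOQ = √(2DS/H) = √(2 × 11,544 × 42.4 / 9.99) ≈ 313.04.
Cost at Q* = (D/Q*)S + (Q*/2)H = √(2DSH) ≈ €3,127.22.
Cost at Q = 680: (11,544/680)×42.4 + (680/2)×9.99 = €719.80 + €3,396.60 = €4,116.40.
Excess = €4,116.40 − €3,127.22 = €989.18.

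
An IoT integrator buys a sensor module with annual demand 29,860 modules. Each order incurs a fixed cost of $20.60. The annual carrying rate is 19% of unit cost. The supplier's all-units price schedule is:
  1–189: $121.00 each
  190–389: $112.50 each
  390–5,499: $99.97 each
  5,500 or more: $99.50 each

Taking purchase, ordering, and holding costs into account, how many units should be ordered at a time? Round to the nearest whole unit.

Holding cost per unit per year at price C is H = 0.19·C.
For each price level, check whether its EOQ is feasible; otherwise the best quantity at that price is the breakpoint.
Tier 1 ($121.00): EOQ = 231.3 exceeds tier's upper bound 189, so this tier is dominated.
EOQ at $112.50 = 239.9 (feasible in tier 2): TC = 29,860×$112.50 + (29,860/239.9)×20.6 + (239.9/2)×0.19×$112.50 = $3,364,377.98.
EOQ at $99.97 = 254.5 < 390, so use break Q=390: TC = 29,860×$99.97 + (29,860/390.0)×20.6 + (390.0/2)×0.19×$99.97 = $2,990,385.31.
EOQ at $99.50 = 255.1 < 5500, so use break Q=5500: TC = 29,860×$99.50 + (29,860/5500.0)×20.6 + (5500.0/2)×0.19×$99.50 = $3,023,170.59.
Lowest total cost is $2,990,385.31 at Q = 390.0.

Q* ≈ 390 modules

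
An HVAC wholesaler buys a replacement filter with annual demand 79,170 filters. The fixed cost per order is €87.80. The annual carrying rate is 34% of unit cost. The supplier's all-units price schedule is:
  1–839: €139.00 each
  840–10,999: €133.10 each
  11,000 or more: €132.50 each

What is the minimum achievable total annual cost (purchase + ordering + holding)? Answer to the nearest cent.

Holding cost per unit per year at price C is H = 0.34·C.
Candidates are each tier's EOQ (if it falls in that tier) and each price-break quantity.
EOQ at €139.00 = 542.4 (feasible in tier 1): TC = 79,170×€139.00 + (79,170/542.4)×87.8 + (542.4/2)×0.34×€139.00 = €11,030,262.41.
EOQ at €133.10 = 554.3 < 840, so use break Q=840: TC = 79,170×€133.10 + (79,170/840.0)×87.8 + (840.0/2)×0.34×€133.10 = €10,564,808.83.
EOQ at €132.50 = 555.5 < 11000, so use break Q=11000: TC = 79,170×€132.50 + (79,170/11000.0)×87.8 + (11000.0/2)×0.34×€132.50 = €10,738,431.92.
Lowest total cost among the candidates is at Q = 840.0.

TC* ≈ €10,564,808.83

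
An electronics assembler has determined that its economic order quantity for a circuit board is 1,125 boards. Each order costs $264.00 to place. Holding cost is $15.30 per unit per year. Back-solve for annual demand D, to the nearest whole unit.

D ≈ 36,674 boards per year

The basic EOQ model gives Q* = √(2DS/H); rearrange for the unknown.
From Q* = √(2DS/H): D = Q*²H / (2S) = 1,125² × 15.3 / (2 × 264) = 36674.361.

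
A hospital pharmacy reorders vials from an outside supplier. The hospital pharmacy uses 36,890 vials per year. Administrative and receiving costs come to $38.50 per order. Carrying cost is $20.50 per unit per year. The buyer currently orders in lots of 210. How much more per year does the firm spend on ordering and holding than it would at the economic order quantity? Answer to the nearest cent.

EOQ = √(2DS/H) = √(2 × 36,890 × 38.5 / 20.5) ≈ 372.24.
Cost at Q* = (D/Q*)S + (Q*/2)H = √(2DSH) ≈ $7,630.92.
Cost at Q = 210: (36,890/210)×38.5 + (210/2)×20.5 = $6,763.17 + $2,152.50 = $8,915.67.
Excess = $8,915.67 − $7,630.92 = $1,284.75.

Extra cost ≈ $1,284.75 per year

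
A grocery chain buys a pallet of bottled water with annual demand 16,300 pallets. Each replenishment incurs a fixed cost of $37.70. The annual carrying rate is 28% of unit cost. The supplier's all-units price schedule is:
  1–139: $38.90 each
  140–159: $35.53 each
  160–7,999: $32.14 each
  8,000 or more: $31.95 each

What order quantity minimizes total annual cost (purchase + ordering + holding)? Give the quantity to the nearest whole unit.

Holding cost per unit per year at price C is H = 0.28·C.
For each price level, check whether its EOQ is feasible; otherwise the best quantity at that price is the breakpoint.
Tier 1 ($38.90): EOQ = 335.9 exceeds tier's upper bound 139, so this tier is dominated.
Tier 2 ($35.53): EOQ = 351.5 exceeds tier's upper bound 159, so this tier is dominated.
EOQ at $32.14 = 369.6 (feasible in tier 3): TC = 16,300×$32.14 + (16,300/369.6)×37.7 + (369.6/2)×0.28×$32.14 = $527,207.69.
EOQ at $31.95 = 370.7 < 8000, so use break Q=8000: TC = 16,300×$31.95 + (16,300/8000.0)×37.7 + (8000.0/2)×0.28×$31.95 = $556,645.81.
Lowest total cost is $527,207.69 at Q = 369.6.

Q* ≈ 370 pallets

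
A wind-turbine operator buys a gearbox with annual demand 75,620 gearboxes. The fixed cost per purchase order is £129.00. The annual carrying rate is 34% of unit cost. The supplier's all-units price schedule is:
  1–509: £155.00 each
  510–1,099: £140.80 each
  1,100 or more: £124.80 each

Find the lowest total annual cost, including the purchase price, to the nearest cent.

TC* ≈ £9,469,581.76

Holding cost per unit per year at price C is H = 0.34·C.
For each price level, check whether its EOQ is feasible; otherwise the best quantity at that price is the breakpoint.
Tier 1 (£155.00): EOQ = 608.4 exceeds tier's upper bound 509, so this tier is dominated.
EOQ at £140.80 = 638.4 (feasible in tier 2): TC = 75,620×£140.80 + (75,620/638.4)×129 + (638.4/2)×0.34×£140.80 = £10,677,857.10.
EOQ at £124.80 = 678.1 < 1100, so use break Q=1100: TC = 75,620×£124.80 + (75,620/1100.0)×129 + (1100.0/2)×0.34×£124.80 = £9,469,581.76.
Lowest total cost among the candidates is at Q = 1100.0.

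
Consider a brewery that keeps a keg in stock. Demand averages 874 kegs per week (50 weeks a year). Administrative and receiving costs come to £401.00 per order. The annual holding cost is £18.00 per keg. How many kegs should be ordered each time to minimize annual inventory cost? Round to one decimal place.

Annual demand D = 874 × 50 = 43,700.
EOQ = √(2DS / H) = √(2 × 43,700 × 401 / 18).
= √(35,047,400 / 18) = √1,947,077.7778 ≈ 1395.377.

Q* ≈ 1,395.4 kegs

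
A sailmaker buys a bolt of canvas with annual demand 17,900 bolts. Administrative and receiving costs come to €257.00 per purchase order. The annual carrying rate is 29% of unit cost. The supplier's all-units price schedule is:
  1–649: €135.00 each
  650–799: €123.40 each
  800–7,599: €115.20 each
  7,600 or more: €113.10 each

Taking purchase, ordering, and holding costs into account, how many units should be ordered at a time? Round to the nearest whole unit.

Q* ≈ 800 bolts

Holding cost per unit per year at price C is H = 0.29·C.
Candidates are each tier's EOQ (if it falls in that tier) and each price-break quantity.
EOQ at €135.00 = 484.8 (feasible in tier 1): TC = 17,900×€135.00 + (17,900/484.8)×257 + (484.8/2)×0.29×€135.00 = €2,435,479.03.
EOQ at €123.40 = 507.1 < 650, so use break Q=650: TC = 17,900×€123.40 + (17,900/650.0)×257 + (650.0/2)×0.29×€123.40 = €2,227,567.83.
EOQ at €115.20 = 524.8 < 800, so use break Q=800: TC = 17,900×€115.20 + (17,900/800.0)×257 + (800.0/2)×0.29×€115.20 = €2,081,193.57.
EOQ at €113.10 = 529.6 < 7600, so use break Q=7600: TC = 17,900×€113.10 + (17,900/7600.0)×257 + (7600.0/2)×0.29×€113.10 = €2,149,731.50.
Lowest total cost is €2,081,193.57 at Q = 800.0.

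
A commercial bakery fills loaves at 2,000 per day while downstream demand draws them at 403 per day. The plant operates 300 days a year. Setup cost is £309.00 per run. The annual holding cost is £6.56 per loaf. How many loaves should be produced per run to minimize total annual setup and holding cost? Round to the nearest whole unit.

Annual demand D = 403 × 300 = 120,900.
Production build-up factor (1 − d/p) = 1 − 403/2,000 = 0.7985.
Q* = √(2DS / (H(1 − d/p))) = √(2 × 120,900 × 309 / (6.56 × 0.7985)).
= √(74,716,200 / 5.2382) ≈ 3776.748.

Q* ≈ 3,777 loaves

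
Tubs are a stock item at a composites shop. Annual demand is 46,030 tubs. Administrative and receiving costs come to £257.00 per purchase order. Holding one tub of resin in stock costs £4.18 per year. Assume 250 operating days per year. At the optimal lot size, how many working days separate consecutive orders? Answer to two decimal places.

Q* = √(2DS/H) = √(2 × 46,030 × 257 / 4.18) ≈ 2379.11.
Cycle time = Q*/D × 250 = 2379.11 / 46,030 × 250 ≈ 12.922 days.

T ≈ 12.92 days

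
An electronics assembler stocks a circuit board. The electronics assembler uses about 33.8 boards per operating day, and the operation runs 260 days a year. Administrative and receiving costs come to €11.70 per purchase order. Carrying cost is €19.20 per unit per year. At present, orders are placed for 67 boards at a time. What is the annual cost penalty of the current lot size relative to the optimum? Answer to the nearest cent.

Annual demand D = 33.8 × 260 = 8,788.
EOQ = √(2DS/H) = √(2 × 8,788 × 11.7 / 19.2) ≈ 103.49.
Cost at Q* = (D/Q*)S + (Q*/2)H = √(2DSH) ≈ €1,987.03.
Cost at Q = 67: (8,788/67)×11.7 + (67/2)×19.2 = €1,534.62 + €643.20 = €2,177.82.
Excess = €2,177.82 − €1,987.03 = €190.79.

Extra cost ≈ €190.79 per year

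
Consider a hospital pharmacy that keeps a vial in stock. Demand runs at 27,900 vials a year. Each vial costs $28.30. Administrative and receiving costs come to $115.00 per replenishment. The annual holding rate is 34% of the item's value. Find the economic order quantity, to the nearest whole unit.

Q* ≈ 817 vials

Holding cost H = 0.34 × $28.30 = $9.6220 per unit per year.
EOQ = √(2DS / H) = √(2 × 27,900 × 115 / 9.622).
= √(6,417,000 / 9.622) = √666,909.1665 ≈ 816.645.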